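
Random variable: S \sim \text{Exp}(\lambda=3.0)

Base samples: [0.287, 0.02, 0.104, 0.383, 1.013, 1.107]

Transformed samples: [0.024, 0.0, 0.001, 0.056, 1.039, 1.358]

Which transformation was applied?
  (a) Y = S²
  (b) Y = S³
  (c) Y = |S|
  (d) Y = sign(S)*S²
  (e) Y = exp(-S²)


Checking option (b) Y = S³:
  S = 0.287 -> Y = 0.024 ✓
  S = 0.02 -> Y = 0.0 ✓
  S = 0.104 -> Y = 0.001 ✓
All samples match this transformation.

(b) S³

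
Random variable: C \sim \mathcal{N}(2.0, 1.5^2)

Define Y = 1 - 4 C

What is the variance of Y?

For Y = aC + b: Var(Y) = a² * Var(C)
Var(C) = 1.5^2 = 2.25
Var(Y) = (-4)² * 2.25 = 16 * 2.25 = 36

36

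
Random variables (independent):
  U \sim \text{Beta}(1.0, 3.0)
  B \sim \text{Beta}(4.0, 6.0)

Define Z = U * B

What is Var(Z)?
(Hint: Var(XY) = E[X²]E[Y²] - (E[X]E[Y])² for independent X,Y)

Var(XY) = E[X²]E[Y²] - (E[X]E[Y])²
E[U] = 0.25, Var(U) = 0.0375
E[B] = 0.4, Var(B) = 0.021818182
E[U²] = 0.0375 + 0.25² = 0.1
E[B²] = 0.021818182 + 0.4² = 0.18181818
Var(Z) = 0.1*0.18181818 - (0.25*0.4)²
= 0.018181818 - 0.01 = 0.0081818182

0.0081818182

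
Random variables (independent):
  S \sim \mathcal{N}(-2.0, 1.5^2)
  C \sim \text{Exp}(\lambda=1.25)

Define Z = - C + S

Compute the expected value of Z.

E[Z] = 1*E[S] - 1*E[C]
E[S] = -2
E[C] = 0.8
E[Z] = 1*(-2) - 1*0.8 = -2.8

-2.8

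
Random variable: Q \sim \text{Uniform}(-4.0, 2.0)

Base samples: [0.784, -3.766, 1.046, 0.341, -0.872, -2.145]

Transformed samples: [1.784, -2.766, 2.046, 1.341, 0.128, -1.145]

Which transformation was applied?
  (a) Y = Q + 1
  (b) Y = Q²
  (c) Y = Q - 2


Checking option (a) Y = Q + 1:
  Q = 0.784 -> Y = 1.784 ✓
  Q = -3.766 -> Y = -2.766 ✓
  Q = 1.046 -> Y = 2.046 ✓
All samples match this transformation.

(a) Q + 1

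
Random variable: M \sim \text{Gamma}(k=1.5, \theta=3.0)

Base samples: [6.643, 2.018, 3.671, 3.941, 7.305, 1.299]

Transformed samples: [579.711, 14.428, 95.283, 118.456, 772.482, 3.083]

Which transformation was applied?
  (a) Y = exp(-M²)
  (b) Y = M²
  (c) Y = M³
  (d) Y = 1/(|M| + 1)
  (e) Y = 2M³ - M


Checking option (e) Y = 2M³ - M:
  M = 6.643 -> Y = 579.711 ✓
  M = 2.018 -> Y = 14.428 ✓
  M = 3.671 -> Y = 95.283 ✓
All samples match this transformation.

(e) 2M³ - M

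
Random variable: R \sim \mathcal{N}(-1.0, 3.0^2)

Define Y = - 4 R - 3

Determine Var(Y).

For Y = aR + b: Var(Y) = a² * Var(R)
Var(R) = 3.0^2 = 9
Var(Y) = (-4)² * 9 = 16 * 9 = 144

144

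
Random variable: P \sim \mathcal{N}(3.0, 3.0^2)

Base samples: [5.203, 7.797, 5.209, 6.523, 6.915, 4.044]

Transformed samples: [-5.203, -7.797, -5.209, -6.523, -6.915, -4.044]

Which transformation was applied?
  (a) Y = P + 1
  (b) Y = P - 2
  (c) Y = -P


Checking option (c) Y = -P:
  P = 5.203 -> Y = -5.203 ✓
  P = 7.797 -> Y = -7.797 ✓
  P = 5.209 -> Y = -5.209 ✓
All samples match this transformation.

(c) -P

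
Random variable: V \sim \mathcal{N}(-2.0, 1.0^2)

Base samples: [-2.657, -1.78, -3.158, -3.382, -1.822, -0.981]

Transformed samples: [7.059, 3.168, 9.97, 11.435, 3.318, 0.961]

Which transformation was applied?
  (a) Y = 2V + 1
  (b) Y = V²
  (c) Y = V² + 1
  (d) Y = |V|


Checking option (b) Y = V²:
  V = -2.657 -> Y = 7.059 ✓
  V = -1.78 -> Y = 3.168 ✓
  V = -3.158 -> Y = 9.97 ✓
All samples match this transformation.

(b) V²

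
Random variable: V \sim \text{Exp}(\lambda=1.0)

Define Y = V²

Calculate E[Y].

Using E[X²] = Var(X) + (E[X])²:
E[V] = 1
Var(V) = 1/1.0^2 = 1
E[V²] = 1 + 1² = 1 + 1 = 2

2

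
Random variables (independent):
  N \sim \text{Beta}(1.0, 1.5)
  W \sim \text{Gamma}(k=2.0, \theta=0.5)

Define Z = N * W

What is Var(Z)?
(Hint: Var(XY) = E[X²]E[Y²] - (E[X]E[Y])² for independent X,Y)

Var(XY) = E[X²]E[Y²] - (E[X]E[Y])²
E[N] = 0.4, Var(N) = 0.068571429
E[W] = 1, Var(W) = 0.5
E[N²] = 0.068571429 + 0.4² = 0.22857143
E[W²] = 0.5 + 1² = 1.5
Var(Z) = 0.22857143*1.5 - (0.4*1)²
= 0.34285714 - 0.16 = 0.18285714

0.18285714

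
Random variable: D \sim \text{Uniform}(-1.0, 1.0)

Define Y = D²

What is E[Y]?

E[D²] = Var(D) + (E[D])² = 0.33333333 + 0 = 0.33333333

0.33333333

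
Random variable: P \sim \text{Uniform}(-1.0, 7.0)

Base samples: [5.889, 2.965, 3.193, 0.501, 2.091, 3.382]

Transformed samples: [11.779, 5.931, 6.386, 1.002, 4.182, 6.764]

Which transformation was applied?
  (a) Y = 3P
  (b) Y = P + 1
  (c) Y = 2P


Checking option (c) Y = 2P:
  P = 5.889 -> Y = 11.779 ✓
  P = 2.965 -> Y = 5.931 ✓
  P = 3.193 -> Y = 6.386 ✓
All samples match this transformation.

(c) 2P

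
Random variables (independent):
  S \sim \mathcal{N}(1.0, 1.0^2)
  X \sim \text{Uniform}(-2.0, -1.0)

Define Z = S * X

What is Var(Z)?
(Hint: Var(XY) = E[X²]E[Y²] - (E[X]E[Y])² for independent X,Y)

Var(XY) = E[X²]E[Y²] - (E[X]E[Y])²
E[S] = 1, Var(S) = 1
E[X] = -1.5, Var(X) = 0.083333333
E[S²] = 1 + 1² = 2
E[X²] = 0.083333333 + (-1.5)² = 2.3333333
Var(Z) = 2*2.3333333 - (1*(-1.5))²
= 4.6666667 - 2.25 = 2.4166667

2.4166667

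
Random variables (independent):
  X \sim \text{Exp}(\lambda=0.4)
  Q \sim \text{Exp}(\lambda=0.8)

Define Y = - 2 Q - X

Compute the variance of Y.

For independent RVs: Var(aX + bY) = a²Var(X) + b²Var(Y)
Var(X) = 6.25
Var(Q) = 1.5625
Var(Y) = (-1)²*6.25 + (-2)²*1.5625
= 1*6.25 + 4*1.5625 = 12.5

12.5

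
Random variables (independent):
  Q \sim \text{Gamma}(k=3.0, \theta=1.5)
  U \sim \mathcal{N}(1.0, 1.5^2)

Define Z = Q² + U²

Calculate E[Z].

E[Z] = E[Q²] + E[U²]
E[Q²] = Var(Q) + E[Q]² = 6.75 + 20.25 = 27
E[U²] = Var(U) + E[U]² = 2.25 + 1 = 3.25
E[Z] = 27 + 3.25 = 30.25

30.25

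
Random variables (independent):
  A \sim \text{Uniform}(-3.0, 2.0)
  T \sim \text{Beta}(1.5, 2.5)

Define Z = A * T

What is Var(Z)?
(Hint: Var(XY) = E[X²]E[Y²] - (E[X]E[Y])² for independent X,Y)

Var(XY) = E[X²]E[Y²] - (E[X]E[Y])²
E[A] = -0.5, Var(A) = 2.0833333
E[T] = 0.375, Var(T) = 0.046875
E[A²] = 2.0833333 + (-0.5)² = 2.3333333
E[T²] = 0.046875 + 0.375² = 0.1875
Var(Z) = 2.3333333*0.1875 - (-0.5*0.375)²
= 0.4375 - 0.03515625 = 0.40234375

0.40234375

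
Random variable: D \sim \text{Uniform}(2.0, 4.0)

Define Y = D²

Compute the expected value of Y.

Using E[X²] = Var(X) + (E[X])²:
E[D] = 3
Var(D) = (4 - 2)^2/12 = 0.33333333
E[D²] = 0.33333333 + 3² = 0.33333333 + 9 = 9.3333333

9.3333333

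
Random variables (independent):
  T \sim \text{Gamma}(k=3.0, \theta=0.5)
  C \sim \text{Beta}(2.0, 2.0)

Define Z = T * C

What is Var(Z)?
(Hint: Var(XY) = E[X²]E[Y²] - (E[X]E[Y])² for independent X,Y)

Var(XY) = E[X²]E[Y²] - (E[X]E[Y])²
E[T] = 1.5, Var(T) = 0.75
E[C] = 0.5, Var(C) = 0.05
E[T²] = 0.75 + 1.5² = 3
E[C²] = 0.05 + 0.5² = 0.3
Var(Z) = 3*0.3 - (1.5*0.5)²
= 0.9 - 0.5625 = 0.3375

0.3375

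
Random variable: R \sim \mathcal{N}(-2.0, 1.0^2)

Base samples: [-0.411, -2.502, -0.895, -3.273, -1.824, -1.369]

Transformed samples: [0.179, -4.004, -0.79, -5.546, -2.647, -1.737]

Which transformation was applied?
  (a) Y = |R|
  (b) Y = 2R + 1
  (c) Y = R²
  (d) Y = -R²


Checking option (b) Y = 2R + 1:
  R = -0.411 -> Y = 0.179 ✓
  R = -2.502 -> Y = -4.004 ✓
  R = -0.895 -> Y = -0.79 ✓
All samples match this transformation.

(b) 2R + 1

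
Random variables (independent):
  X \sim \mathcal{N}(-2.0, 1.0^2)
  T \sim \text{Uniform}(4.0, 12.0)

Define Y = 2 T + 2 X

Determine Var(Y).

For independent RVs: Var(aX + bY) = a²Var(X) + b²Var(Y)
Var(X) = 1
Var(T) = 5.3333333
Var(Y) = 2²*1 + 2²*5.3333333
= 4*1 + 4*5.3333333 = 25.333333

25.333333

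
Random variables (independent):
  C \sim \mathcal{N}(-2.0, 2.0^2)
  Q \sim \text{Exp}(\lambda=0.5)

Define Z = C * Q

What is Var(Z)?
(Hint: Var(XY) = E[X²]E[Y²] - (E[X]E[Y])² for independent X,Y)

Var(XY) = E[X²]E[Y²] - (E[X]E[Y])²
E[C] = -2, Var(C) = 4
E[Q] = 2, Var(Q) = 4
E[C²] = 4 + (-2)² = 8
E[Q²] = 4 + 2² = 8
Var(Z) = 8*8 - (-2*2)²
= 64 - 16 = 48

48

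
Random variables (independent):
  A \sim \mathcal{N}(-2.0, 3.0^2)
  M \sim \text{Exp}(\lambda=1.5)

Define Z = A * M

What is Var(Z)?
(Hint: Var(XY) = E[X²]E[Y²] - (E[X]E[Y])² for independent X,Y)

Var(XY) = E[X²]E[Y²] - (E[X]E[Y])²
E[A] = -2, Var(A) = 9
E[M] = 0.66666667, Var(M) = 0.44444444
E[A²] = 9 + (-2)² = 13
E[M²] = 0.44444444 + 0.66666667² = 0.88888889
Var(Z) = 13*0.88888889 - (-2*0.66666667)²
= 11.555556 - 1.7777778 = 9.7777778

9.7777778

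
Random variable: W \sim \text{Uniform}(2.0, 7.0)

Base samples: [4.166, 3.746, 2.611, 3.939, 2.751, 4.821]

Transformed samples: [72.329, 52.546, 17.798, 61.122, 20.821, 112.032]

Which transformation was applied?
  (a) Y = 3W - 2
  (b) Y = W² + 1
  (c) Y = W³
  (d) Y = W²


Checking option (c) Y = W³:
  W = 4.166 -> Y = 72.329 ✓
  W = 3.746 -> Y = 52.546 ✓
  W = 2.611 -> Y = 17.798 ✓
All samples match this transformation.

(c) W³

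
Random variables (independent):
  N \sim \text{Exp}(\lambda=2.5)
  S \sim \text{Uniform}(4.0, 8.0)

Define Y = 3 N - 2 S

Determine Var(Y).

For independent RVs: Var(aX + bY) = a²Var(X) + b²Var(Y)
Var(N) = 0.16
Var(S) = 1.3333333
Var(Y) = 3²*0.16 + (-2)²*1.3333333
= 9*0.16 + 4*1.3333333 = 6.7733333

6.7733333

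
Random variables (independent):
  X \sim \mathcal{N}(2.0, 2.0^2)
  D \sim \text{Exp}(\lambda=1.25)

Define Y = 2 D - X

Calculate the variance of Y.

For independent RVs: Var(aX + bY) = a²Var(X) + b²Var(Y)
Var(X) = 4
Var(D) = 0.64
Var(Y) = (-1)²*4 + 2²*0.64
= 1*4 + 4*0.64 = 6.56

6.56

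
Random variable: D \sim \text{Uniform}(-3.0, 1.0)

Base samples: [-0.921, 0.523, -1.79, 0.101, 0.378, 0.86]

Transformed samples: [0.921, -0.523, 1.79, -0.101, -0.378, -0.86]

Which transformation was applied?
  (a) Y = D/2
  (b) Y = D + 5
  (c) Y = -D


Checking option (c) Y = -D:
  D = -0.921 -> Y = 0.921 ✓
  D = 0.523 -> Y = -0.523 ✓
  D = -1.79 -> Y = 1.79 ✓
All samples match this transformation.

(c) -D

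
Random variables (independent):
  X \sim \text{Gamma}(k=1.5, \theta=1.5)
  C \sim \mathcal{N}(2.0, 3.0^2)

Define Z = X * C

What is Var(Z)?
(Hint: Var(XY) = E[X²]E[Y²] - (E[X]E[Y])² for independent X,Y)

Var(XY) = E[X²]E[Y²] - (E[X]E[Y])²
E[X] = 2.25, Var(X) = 3.375
E[C] = 2, Var(C) = 9
E[X²] = 3.375 + 2.25² = 8.4375
E[C²] = 9 + 2² = 13
Var(Z) = 8.4375*13 - (2.25*2)²
= 109.6875 - 20.25 = 89.4375

89.4375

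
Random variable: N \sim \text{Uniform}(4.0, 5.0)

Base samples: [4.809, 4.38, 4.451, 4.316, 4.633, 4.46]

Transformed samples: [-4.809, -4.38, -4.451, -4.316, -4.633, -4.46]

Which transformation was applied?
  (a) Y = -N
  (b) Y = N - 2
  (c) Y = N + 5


Checking option (a) Y = -N:
  N = 4.809 -> Y = -4.809 ✓
  N = 4.38 -> Y = -4.38 ✓
  N = 4.451 -> Y = -4.451 ✓
All samples match this transformation.

(a) -N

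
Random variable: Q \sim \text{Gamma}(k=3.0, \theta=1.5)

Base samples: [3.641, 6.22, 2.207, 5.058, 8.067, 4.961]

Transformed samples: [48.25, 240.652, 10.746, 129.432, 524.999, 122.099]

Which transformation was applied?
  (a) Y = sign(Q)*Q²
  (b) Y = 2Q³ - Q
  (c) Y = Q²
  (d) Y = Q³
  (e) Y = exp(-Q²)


Checking option (d) Y = Q³:
  Q = 3.641 -> Y = 48.25 ✓
  Q = 6.22 -> Y = 240.652 ✓
  Q = 2.207 -> Y = 10.746 ✓
All samples match this transformation.

(d) Q³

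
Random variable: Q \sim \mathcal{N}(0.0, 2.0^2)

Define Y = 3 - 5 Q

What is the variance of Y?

For Y = aQ + b: Var(Y) = a² * Var(Q)
Var(Q) = 2.0^2 = 4
Var(Y) = (-5)² * 4 = 25 * 4 = 100

100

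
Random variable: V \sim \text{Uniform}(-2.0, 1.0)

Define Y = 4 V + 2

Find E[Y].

For Y = 4V + 2:
E[Y] = 4 * E[V] + 2
E[V] = (-2 + 1)/2 = -0.5
E[Y] = 4 * (-0.5) + 2 = 0

0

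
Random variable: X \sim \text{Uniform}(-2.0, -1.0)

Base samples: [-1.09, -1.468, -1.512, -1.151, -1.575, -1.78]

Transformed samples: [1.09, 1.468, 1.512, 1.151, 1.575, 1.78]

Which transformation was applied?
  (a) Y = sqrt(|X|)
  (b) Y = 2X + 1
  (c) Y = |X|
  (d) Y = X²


Checking option (c) Y = |X|:
  X = -1.09 -> Y = 1.09 ✓
  X = -1.468 -> Y = 1.468 ✓
  X = -1.512 -> Y = 1.512 ✓
All samples match this transformation.

(c) |X|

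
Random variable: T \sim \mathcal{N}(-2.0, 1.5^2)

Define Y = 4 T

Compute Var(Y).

For Y = aT + b: Var(Y) = a² * Var(T)
Var(T) = 1.5^2 = 2.25
Var(Y) = 4² * 2.25 = 16 * 2.25 = 36

36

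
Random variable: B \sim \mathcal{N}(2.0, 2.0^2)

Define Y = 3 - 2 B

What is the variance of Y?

For Y = aB + b: Var(Y) = a² * Var(B)
Var(B) = 2.0^2 = 4
Var(Y) = (-2)² * 4 = 4 * 4 = 16

16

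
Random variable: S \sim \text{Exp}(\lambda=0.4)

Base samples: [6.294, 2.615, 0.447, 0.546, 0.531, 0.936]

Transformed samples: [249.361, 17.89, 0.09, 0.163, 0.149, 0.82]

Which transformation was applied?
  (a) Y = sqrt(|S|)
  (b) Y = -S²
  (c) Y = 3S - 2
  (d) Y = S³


Checking option (d) Y = S³:
  S = 6.294 -> Y = 249.361 ✓
  S = 2.615 -> Y = 17.89 ✓
  S = 0.447 -> Y = 0.09 ✓
All samples match this transformation.

(d) S³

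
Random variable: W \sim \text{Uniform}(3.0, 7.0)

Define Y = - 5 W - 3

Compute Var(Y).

For Y = aW + b: Var(Y) = a² * Var(W)
Var(W) = (7 - 3)^2/12 = 1.3333333
Var(Y) = (-5)² * 1.3333333 = 25 * 1.3333333 = 33.333333

33.333333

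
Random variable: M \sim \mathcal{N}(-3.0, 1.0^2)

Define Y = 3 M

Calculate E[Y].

For Y = 3M:
E[Y] = 3 * E[M]
E[M] = -3.0 = -3
E[Y] = 3 * (-3) = -9

-9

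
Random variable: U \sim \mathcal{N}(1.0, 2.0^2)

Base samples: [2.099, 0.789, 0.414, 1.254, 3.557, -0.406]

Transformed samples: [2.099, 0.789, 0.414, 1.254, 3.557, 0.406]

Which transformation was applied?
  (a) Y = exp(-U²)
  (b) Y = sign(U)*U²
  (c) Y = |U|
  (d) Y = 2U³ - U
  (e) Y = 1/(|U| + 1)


Checking option (c) Y = |U|:
  U = 2.099 -> Y = 2.099 ✓
  U = 0.789 -> Y = 0.789 ✓
  U = 0.414 -> Y = 0.414 ✓
All samples match this transformation.

(c) |U|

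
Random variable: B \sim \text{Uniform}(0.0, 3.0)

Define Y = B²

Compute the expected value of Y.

E[B²] = Var(B) + (E[B])² = 0.75 + 2.25 = 3

3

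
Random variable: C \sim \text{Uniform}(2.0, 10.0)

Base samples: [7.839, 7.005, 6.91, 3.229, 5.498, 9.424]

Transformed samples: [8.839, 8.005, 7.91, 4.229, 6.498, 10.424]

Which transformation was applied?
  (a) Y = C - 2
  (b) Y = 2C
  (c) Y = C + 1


Checking option (c) Y = C + 1:
  C = 7.839 -> Y = 8.839 ✓
  C = 7.005 -> Y = 8.005 ✓
  C = 6.91 -> Y = 7.91 ✓
All samples match this transformation.

(c) C + 1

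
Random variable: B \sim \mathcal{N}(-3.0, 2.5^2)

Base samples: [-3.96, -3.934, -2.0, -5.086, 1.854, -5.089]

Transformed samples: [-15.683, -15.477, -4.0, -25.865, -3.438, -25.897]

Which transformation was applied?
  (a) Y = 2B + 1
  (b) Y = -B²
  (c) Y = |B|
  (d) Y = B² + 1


Checking option (b) Y = -B²:
  B = -3.96 -> Y = -15.683 ✓
  B = -3.934 -> Y = -15.477 ✓
  B = -2.0 -> Y = -4.0 ✓
All samples match this transformation.

(b) -B²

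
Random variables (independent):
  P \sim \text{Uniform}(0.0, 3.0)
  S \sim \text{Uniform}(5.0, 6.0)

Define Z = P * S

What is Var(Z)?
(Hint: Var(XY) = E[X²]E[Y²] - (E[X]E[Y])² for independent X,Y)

Var(XY) = E[X²]E[Y²] - (E[X]E[Y])²
E[P] = 1.5, Var(P) = 0.75
E[S] = 5.5, Var(S) = 0.083333333
E[P²] = 0.75 + 1.5² = 3
E[S²] = 0.083333333 + 5.5² = 30.333333
Var(Z) = 3*30.333333 - (1.5*5.5)²
= 91 - 68.0625 = 22.9375

22.9375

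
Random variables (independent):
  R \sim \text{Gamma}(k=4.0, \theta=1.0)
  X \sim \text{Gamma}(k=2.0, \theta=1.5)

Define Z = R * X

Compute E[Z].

For independent RVs: E[XY] = E[X]*E[Y]
E[R] = 4
E[X] = 3
E[Z] = 4 * 3 = 12

12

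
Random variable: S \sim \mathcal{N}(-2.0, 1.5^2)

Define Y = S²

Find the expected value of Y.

Using E[X²] = Var(X) + (E[X])²:
E[S] = -2
Var(S) = 1.5^2 = 2.25
E[S²] = 2.25 + (-2)² = 2.25 + 4 = 6.25

6.25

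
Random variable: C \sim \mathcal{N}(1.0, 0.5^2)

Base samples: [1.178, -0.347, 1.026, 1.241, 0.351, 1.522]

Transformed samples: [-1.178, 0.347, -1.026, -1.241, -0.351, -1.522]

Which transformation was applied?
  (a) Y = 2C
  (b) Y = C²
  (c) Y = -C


Checking option (c) Y = -C:
  C = 1.178 -> Y = -1.178 ✓
  C = -0.347 -> Y = 0.347 ✓
  C = 1.026 -> Y = -1.026 ✓
All samples match this transformation.

(c) -C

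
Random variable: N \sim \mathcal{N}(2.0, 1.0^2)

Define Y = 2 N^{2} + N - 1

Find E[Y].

E[Y] = 2*E[N²] + 1*E[N] - 1
E[N] = 2
E[N²] = Var(N) + (E[N])² = 1 + 4 = 5
E[Y] = 2*5 + 1*2 - 1 = 11

11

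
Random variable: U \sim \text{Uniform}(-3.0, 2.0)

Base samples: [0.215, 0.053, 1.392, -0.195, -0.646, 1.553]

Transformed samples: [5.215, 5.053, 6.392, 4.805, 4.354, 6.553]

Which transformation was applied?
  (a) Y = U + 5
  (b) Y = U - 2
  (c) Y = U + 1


Checking option (a) Y = U + 5:
  U = 0.215 -> Y = 5.215 ✓
  U = 0.053 -> Y = 5.053 ✓
  U = 1.392 -> Y = 6.392 ✓
All samples match this transformation.

(a) U + 5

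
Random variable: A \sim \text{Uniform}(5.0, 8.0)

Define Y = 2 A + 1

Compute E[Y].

For Y = 2A + 1:
E[Y] = 2 * E[A] + 1
E[A] = (5 + 8)/2 = 6.5
E[Y] = 2 * 6.5 + 1 = 14

14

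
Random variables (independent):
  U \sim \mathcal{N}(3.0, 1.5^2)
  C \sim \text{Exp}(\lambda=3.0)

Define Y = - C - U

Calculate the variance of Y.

For independent RVs: Var(aX + bY) = a²Var(X) + b²Var(Y)
Var(U) = 2.25
Var(C) = 0.11111111
Var(Y) = (-1)²*2.25 + (-1)²*0.11111111
= 1*2.25 + 1*0.11111111 = 2.3611111

2.3611111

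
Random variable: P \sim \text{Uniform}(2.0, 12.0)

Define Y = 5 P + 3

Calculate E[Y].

For Y = 5P + 3:
E[Y] = 5 * E[P] + 3
E[P] = (2 + 12)/2 = 7
E[Y] = 5 * 7 + 3 = 38

38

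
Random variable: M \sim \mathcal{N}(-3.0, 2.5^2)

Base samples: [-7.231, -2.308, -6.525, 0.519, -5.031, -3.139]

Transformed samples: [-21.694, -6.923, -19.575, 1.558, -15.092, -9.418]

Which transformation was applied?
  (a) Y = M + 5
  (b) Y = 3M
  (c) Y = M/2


Checking option (b) Y = 3M:
  M = -7.231 -> Y = -21.694 ✓
  M = -2.308 -> Y = -6.923 ✓
  M = -6.525 -> Y = -19.575 ✓
All samples match this transformation.

(b) 3M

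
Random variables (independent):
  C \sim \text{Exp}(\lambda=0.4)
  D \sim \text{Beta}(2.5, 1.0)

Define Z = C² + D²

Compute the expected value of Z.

E[Z] = E[C²] + E[D²]
E[C²] = Var(C) + E[C]² = 6.25 + 6.25 = 12.5
E[D²] = Var(D) + E[D]² = 0.045351474 + 0.51020408 = 0.55555556
E[Z] = 12.5 + 0.55555556 = 13.055556

13.055556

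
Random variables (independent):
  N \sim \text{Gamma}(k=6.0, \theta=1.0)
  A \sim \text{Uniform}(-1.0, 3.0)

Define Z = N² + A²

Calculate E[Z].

E[Z] = E[N²] + E[A²]
E[N²] = Var(N) + E[N]² = 6 + 36 = 42
E[A²] = Var(A) + E[A]² = 1.3333333 + 1 = 2.3333333
E[Z] = 42 + 2.3333333 = 44.333333

44.333333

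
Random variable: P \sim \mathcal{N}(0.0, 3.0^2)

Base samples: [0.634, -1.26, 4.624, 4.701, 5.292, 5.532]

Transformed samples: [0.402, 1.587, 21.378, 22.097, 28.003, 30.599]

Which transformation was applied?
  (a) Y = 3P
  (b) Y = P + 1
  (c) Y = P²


Checking option (c) Y = P²:
  P = 0.634 -> Y = 0.402 ✓
  P = -1.26 -> Y = 1.587 ✓
  P = 4.624 -> Y = 21.378 ✓
All samples match this transformation.

(c) P²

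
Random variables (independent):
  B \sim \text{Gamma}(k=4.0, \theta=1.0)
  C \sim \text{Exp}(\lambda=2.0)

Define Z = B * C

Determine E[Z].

For independent RVs: E[XY] = E[X]*E[Y]
E[B] = 4
E[C] = 0.5
E[Z] = 4 * 0.5 = 2

2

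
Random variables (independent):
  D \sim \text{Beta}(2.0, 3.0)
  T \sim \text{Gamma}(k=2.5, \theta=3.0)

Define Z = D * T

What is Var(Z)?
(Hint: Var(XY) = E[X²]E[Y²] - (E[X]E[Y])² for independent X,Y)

Var(XY) = E[X²]E[Y²] - (E[X]E[Y])²
E[D] = 0.4, Var(D) = 0.04
E[T] = 7.5, Var(T) = 22.5
E[D²] = 0.04 + 0.4² = 0.2
E[T²] = 22.5 + 7.5² = 78.75
Var(Z) = 0.2*78.75 - (0.4*7.5)²
= 15.75 - 9 = 6.75

6.75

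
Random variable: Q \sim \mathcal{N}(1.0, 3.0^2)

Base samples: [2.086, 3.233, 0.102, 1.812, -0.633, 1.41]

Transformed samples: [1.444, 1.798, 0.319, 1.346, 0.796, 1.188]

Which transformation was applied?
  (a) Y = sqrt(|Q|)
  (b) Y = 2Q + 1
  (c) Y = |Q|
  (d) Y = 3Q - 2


Checking option (a) Y = sqrt(|Q|):
  Q = 2.086 -> Y = 1.444 ✓
  Q = 3.233 -> Y = 1.798 ✓
  Q = 0.102 -> Y = 0.319 ✓
All samples match this transformation.

(a) sqrt(|Q|)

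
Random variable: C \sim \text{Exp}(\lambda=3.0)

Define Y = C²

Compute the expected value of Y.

E[C²] = Var(C) + (E[C])² = 0.11111111 + 0.11111111 = 0.22222222

0.22222222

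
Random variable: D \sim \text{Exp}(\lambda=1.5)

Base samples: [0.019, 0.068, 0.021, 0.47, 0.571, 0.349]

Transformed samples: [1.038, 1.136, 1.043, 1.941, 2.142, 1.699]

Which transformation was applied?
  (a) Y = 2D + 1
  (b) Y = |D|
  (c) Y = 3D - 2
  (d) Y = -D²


Checking option (a) Y = 2D + 1:
  D = 0.019 -> Y = 1.038 ✓
  D = 0.068 -> Y = 1.136 ✓
  D = 0.021 -> Y = 1.043 ✓
All samples match this transformation.

(a) 2D + 1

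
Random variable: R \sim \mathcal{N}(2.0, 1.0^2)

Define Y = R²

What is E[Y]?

Using E[X²] = Var(X) + (E[X])²:
E[R] = 2
Var(R) = 1.0^2 = 1
E[R²] = 1 + 2² = 1 + 4 = 5

5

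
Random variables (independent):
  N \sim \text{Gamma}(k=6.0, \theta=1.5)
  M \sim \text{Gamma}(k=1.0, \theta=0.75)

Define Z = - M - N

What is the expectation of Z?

E[Z] = -1*E[N] - 1*E[M]
E[N] = 9
E[M] = 0.75
E[Z] = -1*9 - 1*0.75 = -9.75

-9.75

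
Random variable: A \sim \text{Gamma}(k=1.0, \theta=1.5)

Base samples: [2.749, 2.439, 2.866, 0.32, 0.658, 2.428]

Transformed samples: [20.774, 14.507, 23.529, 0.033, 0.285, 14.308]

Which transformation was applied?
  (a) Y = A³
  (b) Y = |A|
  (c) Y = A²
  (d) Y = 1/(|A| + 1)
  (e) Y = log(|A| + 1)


Checking option (a) Y = A³:
  A = 2.749 -> Y = 20.774 ✓
  A = 2.439 -> Y = 14.507 ✓
  A = 2.866 -> Y = 23.529 ✓
All samples match this transformation.

(a) A³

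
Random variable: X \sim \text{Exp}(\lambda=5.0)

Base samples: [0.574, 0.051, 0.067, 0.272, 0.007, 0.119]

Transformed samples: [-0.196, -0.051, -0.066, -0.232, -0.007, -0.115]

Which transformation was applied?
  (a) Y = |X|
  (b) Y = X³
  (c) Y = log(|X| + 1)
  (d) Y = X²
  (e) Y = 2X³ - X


Checking option (e) Y = 2X³ - X:
  X = 0.574 -> Y = -0.196 ✓
  X = 0.051 -> Y = -0.051 ✓
  X = 0.067 -> Y = -0.066 ✓
All samples match this transformation.

(e) 2X³ - X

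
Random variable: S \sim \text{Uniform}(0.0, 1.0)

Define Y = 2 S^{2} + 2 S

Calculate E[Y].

E[Y] = 2*E[S²] + 2*E[S]
E[S] = 0.5
E[S²] = Var(S) + (E[S])² = 0.083333333 + 0.25 = 0.33333333
E[Y] = 2*0.33333333 + 2*0.5 = 1.6666667

1.6666667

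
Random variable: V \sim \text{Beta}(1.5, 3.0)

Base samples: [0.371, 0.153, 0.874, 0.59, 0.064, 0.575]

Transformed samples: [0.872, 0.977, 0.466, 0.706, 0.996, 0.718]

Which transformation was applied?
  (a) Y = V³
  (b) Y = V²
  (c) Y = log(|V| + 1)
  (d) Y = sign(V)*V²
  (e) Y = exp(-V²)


Checking option (e) Y = exp(-V²):
  V = 0.371 -> Y = 0.872 ✓
  V = 0.153 -> Y = 0.977 ✓
  V = 0.874 -> Y = 0.466 ✓
All samples match this transformation.

(e) exp(-V²)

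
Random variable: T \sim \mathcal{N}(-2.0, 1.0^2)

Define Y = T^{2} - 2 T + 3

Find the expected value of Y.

E[Y] = 1*E[T²] - 2*E[T] + 3
E[T] = -2
E[T²] = Var(T) + (E[T])² = 1 + 4 = 5
E[Y] = 1*5 - 2*(-2) + 3 = 12

12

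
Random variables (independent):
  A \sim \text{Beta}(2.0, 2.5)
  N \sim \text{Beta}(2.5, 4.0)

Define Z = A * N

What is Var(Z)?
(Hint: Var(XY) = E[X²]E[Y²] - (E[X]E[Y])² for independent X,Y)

Var(XY) = E[X²]E[Y²] - (E[X]E[Y])²
E[A] = 0.44444444, Var(A) = 0.044893378
E[N] = 0.38461538, Var(N) = 0.031558185
E[A²] = 0.044893378 + 0.44444444² = 0.24242424
E[N²] = 0.031558185 + 0.38461538² = 0.17948718
Var(Z) = 0.24242424*0.17948718 - (0.44444444*0.38461538)²
= 0.043512044 - 0.029220542 = 0.014291501

0.014291501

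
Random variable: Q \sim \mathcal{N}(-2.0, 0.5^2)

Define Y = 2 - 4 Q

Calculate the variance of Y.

For Y = aQ + b: Var(Y) = a² * Var(Q)
Var(Q) = 0.5^2 = 0.25
Var(Y) = (-4)² * 0.25 = 16 * 0.25 = 4

4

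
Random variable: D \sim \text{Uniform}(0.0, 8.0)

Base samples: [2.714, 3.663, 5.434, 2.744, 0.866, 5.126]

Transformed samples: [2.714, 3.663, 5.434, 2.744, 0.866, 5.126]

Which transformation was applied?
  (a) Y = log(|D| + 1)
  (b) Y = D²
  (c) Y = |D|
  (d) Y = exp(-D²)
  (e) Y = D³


Checking option (c) Y = |D|:
  D = 2.714 -> Y = 2.714 ✓
  D = 3.663 -> Y = 3.663 ✓
  D = 5.434 -> Y = 5.434 ✓
All samples match this transformation.

(c) |D|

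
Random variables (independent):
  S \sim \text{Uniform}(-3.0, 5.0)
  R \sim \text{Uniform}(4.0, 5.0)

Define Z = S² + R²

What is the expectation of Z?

E[Z] = E[S²] + E[R²]
E[S²] = Var(S) + E[S]² = 5.3333333 + 1 = 6.3333333
E[R²] = Var(R) + E[R]² = 0.083333333 + 20.25 = 20.333333
E[Z] = 6.3333333 + 20.333333 = 26.666667

26.666667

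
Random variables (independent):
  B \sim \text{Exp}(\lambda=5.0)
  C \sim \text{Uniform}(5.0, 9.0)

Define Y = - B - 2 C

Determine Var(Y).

For independent RVs: Var(aX + bY) = a²Var(X) + b²Var(Y)
Var(B) = 0.04
Var(C) = 1.3333333
Var(Y) = (-1)²*0.04 + (-2)²*1.3333333
= 1*0.04 + 4*1.3333333 = 5.3733333

5.3733333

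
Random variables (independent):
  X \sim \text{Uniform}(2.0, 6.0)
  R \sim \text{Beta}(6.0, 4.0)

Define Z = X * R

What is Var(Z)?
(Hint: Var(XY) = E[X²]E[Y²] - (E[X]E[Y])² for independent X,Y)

Var(XY) = E[X²]E[Y²] - (E[X]E[Y])²
E[X] = 4, Var(X) = 1.3333333
E[R] = 0.6, Var(R) = 0.021818182
E[X²] = 1.3333333 + 4² = 17.333333
E[R²] = 0.021818182 + 0.6² = 0.38181818
Var(Z) = 17.333333*0.38181818 - (4*0.6)²
= 6.6181818 - 5.76 = 0.85818182

0.85818182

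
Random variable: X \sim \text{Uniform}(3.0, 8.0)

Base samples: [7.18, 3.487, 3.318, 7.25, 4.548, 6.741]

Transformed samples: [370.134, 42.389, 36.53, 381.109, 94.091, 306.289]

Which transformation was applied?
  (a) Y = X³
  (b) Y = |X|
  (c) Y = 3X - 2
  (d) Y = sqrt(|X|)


Checking option (a) Y = X³:
  X = 7.18 -> Y = 370.134 ✓
  X = 3.487 -> Y = 42.389 ✓
  X = 3.318 -> Y = 36.53 ✓
All samples match this transformation.

(a) X³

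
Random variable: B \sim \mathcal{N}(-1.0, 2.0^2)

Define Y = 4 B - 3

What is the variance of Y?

For Y = aB + b: Var(Y) = a² * Var(B)
Var(B) = 2.0^2 = 4
Var(Y) = 4² * 4 = 16 * 4 = 64

64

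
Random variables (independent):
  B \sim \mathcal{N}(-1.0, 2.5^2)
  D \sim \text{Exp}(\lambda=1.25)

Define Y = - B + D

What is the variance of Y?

For independent RVs: Var(aX + bY) = a²Var(X) + b²Var(Y)
Var(B) = 6.25
Var(D) = 0.64
Var(Y) = (-1)²*6.25 + 1²*0.64
= 1*6.25 + 1*0.64 = 6.89

6.89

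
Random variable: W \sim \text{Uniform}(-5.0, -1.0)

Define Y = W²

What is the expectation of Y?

Using E[X²] = Var(X) + (E[X])²:
E[W] = -3
Var(W) = (-1 + 5)^2/12 = 1.3333333
E[W²] = 1.3333333 + (-3)² = 1.3333333 + 9 = 10.333333

10.333333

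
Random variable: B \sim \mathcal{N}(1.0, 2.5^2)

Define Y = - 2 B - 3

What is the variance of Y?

For Y = aB + b: Var(Y) = a² * Var(B)
Var(B) = 2.5^2 = 6.25
Var(Y) = (-2)² * 6.25 = 4 * 6.25 = 25

25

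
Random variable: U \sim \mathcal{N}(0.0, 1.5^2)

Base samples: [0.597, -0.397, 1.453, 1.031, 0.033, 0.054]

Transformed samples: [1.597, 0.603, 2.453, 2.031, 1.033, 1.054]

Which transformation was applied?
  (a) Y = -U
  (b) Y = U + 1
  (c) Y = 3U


Checking option (b) Y = U + 1:
  U = 0.597 -> Y = 1.597 ✓
  U = -0.397 -> Y = 0.603 ✓
  U = 1.453 -> Y = 2.453 ✓
All samples match this transformation.

(b) U + 1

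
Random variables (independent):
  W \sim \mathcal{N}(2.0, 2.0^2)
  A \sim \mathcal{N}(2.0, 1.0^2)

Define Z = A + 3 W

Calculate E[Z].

E[Z] = 3*E[W] + 1*E[A]
E[W] = 2
E[A] = 2
E[Z] = 3*2 + 1*2 = 8

8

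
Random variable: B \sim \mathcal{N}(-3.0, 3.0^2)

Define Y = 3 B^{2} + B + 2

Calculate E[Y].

E[Y] = 3*E[B²] + 1*E[B] + 2
E[B] = -3
E[B²] = Var(B) + (E[B])² = 9 + 9 = 18
E[Y] = 3*18 + 1*(-3) + 2 = 53

53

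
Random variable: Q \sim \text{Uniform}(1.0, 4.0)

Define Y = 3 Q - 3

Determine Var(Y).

For Y = aQ + b: Var(Y) = a² * Var(Q)
Var(Q) = (4 - 1)^2/12 = 0.75
Var(Y) = 3² * 0.75 = 9 * 0.75 = 6.75

6.75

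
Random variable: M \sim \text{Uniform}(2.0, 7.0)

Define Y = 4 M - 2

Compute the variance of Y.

For Y = aM + b: Var(Y) = a² * Var(M)
Var(M) = (7 - 2)^2/12 = 2.0833333
Var(Y) = 4² * 2.0833333 = 16 * 2.0833333 = 33.333333

33.333333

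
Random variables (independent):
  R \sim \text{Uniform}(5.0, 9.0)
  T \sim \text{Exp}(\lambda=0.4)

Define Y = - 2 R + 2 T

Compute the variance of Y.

For independent RVs: Var(aX + bY) = a²Var(X) + b²Var(Y)
Var(R) = 1.3333333
Var(T) = 6.25
Var(Y) = (-2)²*1.3333333 + 2²*6.25
= 4*1.3333333 + 4*6.25 = 30.333333

30.333333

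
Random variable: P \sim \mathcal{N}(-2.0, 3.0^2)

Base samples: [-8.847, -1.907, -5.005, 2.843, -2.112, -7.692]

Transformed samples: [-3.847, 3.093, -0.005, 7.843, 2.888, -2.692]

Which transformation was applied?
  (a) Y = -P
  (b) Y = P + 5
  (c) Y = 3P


Checking option (b) Y = P + 5:
  P = -8.847 -> Y = -3.847 ✓
  P = -1.907 -> Y = 3.093 ✓
  P = -5.005 -> Y = -0.005 ✓
All samples match this transformation.

(b) P + 5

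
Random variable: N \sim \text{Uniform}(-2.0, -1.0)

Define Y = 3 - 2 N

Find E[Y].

For Y = -2N + 3:
E[Y] = -2 * E[N] + 3
E[N] = (-2 - 1)/2 = -1.5
E[Y] = -2 * (-1.5) + 3 = 6

6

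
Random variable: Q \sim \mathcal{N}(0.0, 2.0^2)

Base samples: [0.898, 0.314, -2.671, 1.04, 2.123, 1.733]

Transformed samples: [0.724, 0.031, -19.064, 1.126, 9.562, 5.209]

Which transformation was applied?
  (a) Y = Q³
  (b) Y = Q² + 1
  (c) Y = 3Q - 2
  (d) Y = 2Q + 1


Checking option (a) Y = Q³:
  Q = 0.898 -> Y = 0.724 ✓
  Q = 0.314 -> Y = 0.031 ✓
  Q = -2.671 -> Y = -19.064 ✓
All samples match this transformation.

(a) Q³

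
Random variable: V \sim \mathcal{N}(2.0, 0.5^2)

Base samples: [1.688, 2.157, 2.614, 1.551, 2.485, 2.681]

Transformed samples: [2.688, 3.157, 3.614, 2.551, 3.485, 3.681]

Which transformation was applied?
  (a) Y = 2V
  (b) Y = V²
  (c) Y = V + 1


Checking option (c) Y = V + 1:
  V = 1.688 -> Y = 2.688 ✓
  V = 2.157 -> Y = 3.157 ✓
  V = 2.614 -> Y = 3.614 ✓
All samples match this transformation.

(c) V + 1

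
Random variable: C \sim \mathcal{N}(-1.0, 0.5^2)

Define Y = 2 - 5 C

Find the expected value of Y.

For Y = -5C + 2:
E[Y] = -5 * E[C] + 2
E[C] = -1.0 = -1
E[Y] = -5 * (-1) + 2 = 7

7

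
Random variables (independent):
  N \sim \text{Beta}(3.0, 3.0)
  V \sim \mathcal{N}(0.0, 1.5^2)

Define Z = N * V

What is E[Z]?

For independent RVs: E[XY] = E[X]*E[Y]
E[N] = 0.5
E[V] = 0
E[Z] = 0.5 * 0 = 0

0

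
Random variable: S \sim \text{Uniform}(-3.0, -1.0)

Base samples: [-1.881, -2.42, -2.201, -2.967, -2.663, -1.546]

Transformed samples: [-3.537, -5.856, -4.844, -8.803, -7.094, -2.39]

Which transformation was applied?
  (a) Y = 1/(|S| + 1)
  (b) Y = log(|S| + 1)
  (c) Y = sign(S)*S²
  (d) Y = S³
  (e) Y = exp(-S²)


Checking option (c) Y = sign(S)*S²:
  S = -1.881 -> Y = -3.537 ✓
  S = -2.42 -> Y = -5.856 ✓
  S = -2.201 -> Y = -4.844 ✓
All samples match this transformation.

(c) sign(S)*S²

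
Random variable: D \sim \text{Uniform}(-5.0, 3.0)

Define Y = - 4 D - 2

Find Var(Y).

For Y = aD + b: Var(Y) = a² * Var(D)
Var(D) = (3 + 5)^2/12 = 5.3333333
Var(Y) = (-4)² * 5.3333333 = 16 * 5.3333333 = 85.333333

85.333333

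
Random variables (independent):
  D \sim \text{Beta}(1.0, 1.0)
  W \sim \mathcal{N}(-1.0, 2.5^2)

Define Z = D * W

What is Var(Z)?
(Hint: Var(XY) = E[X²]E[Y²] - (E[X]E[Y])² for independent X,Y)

Var(XY) = E[X²]E[Y²] - (E[X]E[Y])²
E[D] = 0.5, Var(D) = 0.083333333
E[W] = -1, Var(W) = 6.25
E[D²] = 0.083333333 + 0.5² = 0.33333333
E[W²] = 6.25 + (-1)² = 7.25
Var(Z) = 0.33333333*7.25 - (0.5*(-1))²
= 2.4166667 - 0.25 = 2.1666667

2.1666667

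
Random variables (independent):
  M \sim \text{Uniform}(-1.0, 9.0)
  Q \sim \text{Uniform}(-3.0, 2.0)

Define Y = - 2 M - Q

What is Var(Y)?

For independent RVs: Var(aX + bY) = a²Var(X) + b²Var(Y)
Var(M) = 8.3333333
Var(Q) = 2.0833333
Var(Y) = (-2)²*8.3333333 + (-1)²*2.0833333
= 4*8.3333333 + 1*2.0833333 = 35.416667

35.416667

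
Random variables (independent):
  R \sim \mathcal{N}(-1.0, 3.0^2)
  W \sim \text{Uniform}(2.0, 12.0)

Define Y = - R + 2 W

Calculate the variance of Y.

For independent RVs: Var(aX + bY) = a²Var(X) + b²Var(Y)
Var(R) = 9
Var(W) = 8.3333333
Var(Y) = (-1)²*9 + 2²*8.3333333
= 1*9 + 4*8.3333333 = 42.333333

42.333333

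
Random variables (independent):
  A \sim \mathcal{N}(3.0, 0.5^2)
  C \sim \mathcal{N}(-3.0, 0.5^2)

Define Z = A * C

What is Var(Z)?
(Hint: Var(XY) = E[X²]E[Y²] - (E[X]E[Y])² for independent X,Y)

Var(XY) = E[X²]E[Y²] - (E[X]E[Y])²
E[A] = 3, Var(A) = 0.25
E[C] = -3, Var(C) = 0.25
E[A²] = 0.25 + 3² = 9.25
E[C²] = 0.25 + (-3)² = 9.25
Var(Z) = 9.25*9.25 - (3*(-3))²
= 85.5625 - 81 = 4.5625

4.5625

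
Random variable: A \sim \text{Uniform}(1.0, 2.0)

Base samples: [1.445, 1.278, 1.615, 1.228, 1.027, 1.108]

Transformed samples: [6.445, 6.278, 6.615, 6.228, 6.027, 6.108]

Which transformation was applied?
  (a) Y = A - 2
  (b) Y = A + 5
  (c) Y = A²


Checking option (b) Y = A + 5:
  A = 1.445 -> Y = 6.445 ✓
  A = 1.278 -> Y = 6.278 ✓
  A = 1.615 -> Y = 6.615 ✓
All samples match this transformation.

(b) A + 5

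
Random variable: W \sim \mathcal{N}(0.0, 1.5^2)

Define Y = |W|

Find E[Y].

For X ~ N(0, 1.5²), E[|X|] = sigma * sqrt(2/pi)
= 1.5 * sqrt(2/pi) = 1.1968268

1.1968268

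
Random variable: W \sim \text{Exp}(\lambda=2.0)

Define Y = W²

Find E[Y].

E[W²] = Var(W) + (E[W])² = 0.25 + 0.25 = 0.5

0.5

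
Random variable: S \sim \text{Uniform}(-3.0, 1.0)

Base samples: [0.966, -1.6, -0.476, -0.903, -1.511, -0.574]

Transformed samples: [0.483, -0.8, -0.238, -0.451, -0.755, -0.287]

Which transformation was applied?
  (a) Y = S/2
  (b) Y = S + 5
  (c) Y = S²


Checking option (a) Y = S/2:
  S = 0.966 -> Y = 0.483 ✓
  S = -1.6 -> Y = -0.8 ✓
  S = -0.476 -> Y = -0.238 ✓
All samples match this transformation.

(a) S/2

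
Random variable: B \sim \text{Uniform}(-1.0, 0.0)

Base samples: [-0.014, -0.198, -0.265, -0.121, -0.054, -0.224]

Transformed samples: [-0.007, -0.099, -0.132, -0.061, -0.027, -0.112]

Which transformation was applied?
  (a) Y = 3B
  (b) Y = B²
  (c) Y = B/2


Checking option (c) Y = B/2:
  B = -0.014 -> Y = -0.007 ✓
  B = -0.198 -> Y = -0.099 ✓
  B = -0.265 -> Y = -0.132 ✓
All samples match this transformation.

(c) B/2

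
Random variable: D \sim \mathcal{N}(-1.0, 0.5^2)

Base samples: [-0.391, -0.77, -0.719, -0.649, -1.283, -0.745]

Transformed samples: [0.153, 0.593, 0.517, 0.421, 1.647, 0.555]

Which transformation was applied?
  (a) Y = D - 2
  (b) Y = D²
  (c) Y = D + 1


Checking option (b) Y = D²:
  D = -0.391 -> Y = 0.153 ✓
  D = -0.77 -> Y = 0.593 ✓
  D = -0.719 -> Y = 0.517 ✓
All samples match this transformation.

(b) D²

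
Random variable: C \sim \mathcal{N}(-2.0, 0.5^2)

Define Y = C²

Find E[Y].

Using E[X²] = Var(X) + (E[X])²:
E[C] = -2
Var(C) = 0.5^2 = 0.25
E[C²] = 0.25 + (-2)² = 0.25 + 4 = 4.25

4.25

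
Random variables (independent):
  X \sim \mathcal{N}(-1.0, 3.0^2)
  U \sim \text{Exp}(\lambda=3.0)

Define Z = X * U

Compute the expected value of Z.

For independent RVs: E[XY] = E[X]*E[Y]
E[X] = -1
E[U] = 0.33333333
E[Z] = -1 * 0.33333333 = -0.33333333

-0.33333333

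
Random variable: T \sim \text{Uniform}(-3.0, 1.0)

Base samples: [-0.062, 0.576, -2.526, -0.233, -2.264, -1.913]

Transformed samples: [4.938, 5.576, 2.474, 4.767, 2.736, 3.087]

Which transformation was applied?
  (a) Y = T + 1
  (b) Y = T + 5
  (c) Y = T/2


Checking option (b) Y = T + 5:
  T = -0.062 -> Y = 4.938 ✓
  T = 0.576 -> Y = 5.576 ✓
  T = -2.526 -> Y = 2.474 ✓
All samples match this transformation.

(b) T + 5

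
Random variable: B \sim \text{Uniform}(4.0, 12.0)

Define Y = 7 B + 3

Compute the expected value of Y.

For Y = 7B + 3:
E[Y] = 7 * E[B] + 3
E[B] = (4 + 12)/2 = 8
E[Y] = 7 * 8 + 3 = 59

59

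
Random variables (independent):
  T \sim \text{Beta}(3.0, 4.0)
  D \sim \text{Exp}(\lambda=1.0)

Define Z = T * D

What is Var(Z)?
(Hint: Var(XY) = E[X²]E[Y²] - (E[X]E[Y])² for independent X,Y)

Var(XY) = E[X²]E[Y²] - (E[X]E[Y])²
E[T] = 0.42857143, Var(T) = 0.030612245
E[D] = 1, Var(D) = 1
E[T²] = 0.030612245 + 0.42857143² = 0.21428571
E[D²] = 1 + 1² = 2
Var(Z) = 0.21428571*2 - (0.42857143*1)²
= 0.42857143 - 0.18367347 = 0.24489796

0.24489796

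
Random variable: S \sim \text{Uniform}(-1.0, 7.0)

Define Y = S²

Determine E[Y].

E[S²] = Var(S) + (E[S])² = 5.3333333 + 9 = 14.333333

14.333333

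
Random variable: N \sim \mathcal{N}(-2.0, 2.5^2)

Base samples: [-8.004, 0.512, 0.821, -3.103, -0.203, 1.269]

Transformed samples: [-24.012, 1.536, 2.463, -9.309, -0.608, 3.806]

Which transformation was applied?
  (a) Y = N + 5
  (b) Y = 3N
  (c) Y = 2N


Checking option (b) Y = 3N:
  N = -8.004 -> Y = -24.012 ✓
  N = 0.512 -> Y = 1.536 ✓
  N = 0.821 -> Y = 2.463 ✓
All samples match this transformation.

(b) 3N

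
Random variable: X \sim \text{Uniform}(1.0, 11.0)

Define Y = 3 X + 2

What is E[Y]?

For Y = 3X + 2:
E[Y] = 3 * E[X] + 2
E[X] = (1 + 11)/2 = 6
E[Y] = 3 * 6 + 2 = 20

20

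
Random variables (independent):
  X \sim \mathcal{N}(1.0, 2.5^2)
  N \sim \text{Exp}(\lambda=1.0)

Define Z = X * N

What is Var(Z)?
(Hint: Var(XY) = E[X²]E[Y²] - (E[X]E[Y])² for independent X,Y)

Var(XY) = E[X²]E[Y²] - (E[X]E[Y])²
E[X] = 1, Var(X) = 6.25
E[N] = 1, Var(N) = 1
E[X²] = 6.25 + 1² = 7.25
E[N²] = 1 + 1² = 2
Var(Z) = 7.25*2 - (1*1)²
= 14.5 - 1 = 13.5

13.5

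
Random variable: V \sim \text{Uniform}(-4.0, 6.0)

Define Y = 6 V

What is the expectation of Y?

For Y = 6V:
E[Y] = 6 * E[V]
E[V] = (-4 + 6)/2 = 1
E[Y] = 6 * 1 = 6

6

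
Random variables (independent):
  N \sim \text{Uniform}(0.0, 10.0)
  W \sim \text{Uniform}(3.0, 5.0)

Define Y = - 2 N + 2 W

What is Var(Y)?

For independent RVs: Var(aX + bY) = a²Var(X) + b²Var(Y)
Var(N) = 8.3333333
Var(W) = 0.33333333
Var(Y) = (-2)²*8.3333333 + 2²*0.33333333
= 4*8.3333333 + 4*0.33333333 = 34.666667

34.666667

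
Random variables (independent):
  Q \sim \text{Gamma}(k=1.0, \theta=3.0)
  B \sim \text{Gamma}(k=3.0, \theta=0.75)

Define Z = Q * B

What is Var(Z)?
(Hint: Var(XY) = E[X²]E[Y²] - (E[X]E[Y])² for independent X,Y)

Var(XY) = E[X²]E[Y²] - (E[X]E[Y])²
E[Q] = 3, Var(Q) = 9
E[B] = 2.25, Var(B) = 1.6875
E[Q²] = 9 + 3² = 18
E[B²] = 1.6875 + 2.25² = 6.75
Var(Z) = 18*6.75 - (3*2.25)²
= 121.5 - 45.5625 = 75.9375

75.9375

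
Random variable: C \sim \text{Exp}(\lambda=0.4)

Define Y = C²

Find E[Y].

E[C²] = Var(C) + (E[C])² = 6.25 + 6.25 = 12.5

12.5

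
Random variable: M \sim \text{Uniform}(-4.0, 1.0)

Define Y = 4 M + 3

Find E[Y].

For Y = 4M + 3:
E[Y] = 4 * E[M] + 3
E[M] = (-4 + 1)/2 = -1.5
E[Y] = 4 * (-1.5) + 3 = -3

-3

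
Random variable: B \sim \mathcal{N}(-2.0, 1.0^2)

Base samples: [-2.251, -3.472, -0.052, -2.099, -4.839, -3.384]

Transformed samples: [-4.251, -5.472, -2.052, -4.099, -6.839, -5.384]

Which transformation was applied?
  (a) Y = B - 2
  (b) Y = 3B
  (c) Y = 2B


Checking option (a) Y = B - 2:
  B = -2.251 -> Y = -4.251 ✓
  B = -3.472 -> Y = -5.472 ✓
  B = -0.052 -> Y = -2.052 ✓
All samples match this transformation.

(a) B - 2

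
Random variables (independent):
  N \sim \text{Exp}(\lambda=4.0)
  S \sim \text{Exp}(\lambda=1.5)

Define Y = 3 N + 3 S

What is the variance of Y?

For independent RVs: Var(aX + bY) = a²Var(X) + b²Var(Y)
Var(N) = 0.0625
Var(S) = 0.44444444
Var(Y) = 3²*0.0625 + 3²*0.44444444
= 9*0.0625 + 9*0.44444444 = 4.5625

4.5625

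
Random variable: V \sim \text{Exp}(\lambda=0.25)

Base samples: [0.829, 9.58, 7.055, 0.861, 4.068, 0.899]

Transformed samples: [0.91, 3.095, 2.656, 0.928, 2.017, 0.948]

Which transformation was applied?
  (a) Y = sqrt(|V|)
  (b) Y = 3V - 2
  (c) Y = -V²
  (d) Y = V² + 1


Checking option (a) Y = sqrt(|V|):
  V = 0.829 -> Y = 0.91 ✓
  V = 9.58 -> Y = 3.095 ✓
  V = 7.055 -> Y = 2.656 ✓
All samples match this transformation.

(a) sqrt(|V|)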